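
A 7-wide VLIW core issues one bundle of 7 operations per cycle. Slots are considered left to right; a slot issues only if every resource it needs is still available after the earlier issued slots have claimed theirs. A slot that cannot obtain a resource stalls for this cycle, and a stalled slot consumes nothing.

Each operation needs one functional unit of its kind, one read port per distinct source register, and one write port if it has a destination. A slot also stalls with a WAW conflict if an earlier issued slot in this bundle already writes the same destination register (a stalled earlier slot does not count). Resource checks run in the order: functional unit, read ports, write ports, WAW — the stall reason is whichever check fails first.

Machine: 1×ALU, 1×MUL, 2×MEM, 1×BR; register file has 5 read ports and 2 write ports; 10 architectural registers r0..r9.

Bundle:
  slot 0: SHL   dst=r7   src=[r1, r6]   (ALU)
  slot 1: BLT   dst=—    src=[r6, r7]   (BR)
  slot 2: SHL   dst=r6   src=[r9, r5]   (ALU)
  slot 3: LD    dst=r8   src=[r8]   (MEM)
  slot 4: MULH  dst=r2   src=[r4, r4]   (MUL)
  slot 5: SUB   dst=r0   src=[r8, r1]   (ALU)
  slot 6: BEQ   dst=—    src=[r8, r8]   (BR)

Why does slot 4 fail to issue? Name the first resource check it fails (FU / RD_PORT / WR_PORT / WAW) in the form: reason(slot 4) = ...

slot 0 (ALU): ISSUE — free A0,Mu1,Ld2,B1 rp3 wp1
slot 1 (BR): ISSUE — free A0,Mu1,Ld2,B0 rp1 wp1
slot 2 (ALU): stall FU — free A0,Mu1,Ld2,B0 rp1 wp1
slot 3 (MEM): ISSUE — free A0,Mu1,Ld1,B0 rp0 wp0
slot 4 (MUL): stall RD_PORT — free A0,Mu1,Ld1,B0 rp0 wp0
slot 5 (ALU): stall FU — free A0,Mu1,Ld1,B0 rp0 wp0
slot 6 (BR): stall FU — free A0,Mu1,Ld1,B0 rp0 wp0

reason(slot 4) = RD_PORT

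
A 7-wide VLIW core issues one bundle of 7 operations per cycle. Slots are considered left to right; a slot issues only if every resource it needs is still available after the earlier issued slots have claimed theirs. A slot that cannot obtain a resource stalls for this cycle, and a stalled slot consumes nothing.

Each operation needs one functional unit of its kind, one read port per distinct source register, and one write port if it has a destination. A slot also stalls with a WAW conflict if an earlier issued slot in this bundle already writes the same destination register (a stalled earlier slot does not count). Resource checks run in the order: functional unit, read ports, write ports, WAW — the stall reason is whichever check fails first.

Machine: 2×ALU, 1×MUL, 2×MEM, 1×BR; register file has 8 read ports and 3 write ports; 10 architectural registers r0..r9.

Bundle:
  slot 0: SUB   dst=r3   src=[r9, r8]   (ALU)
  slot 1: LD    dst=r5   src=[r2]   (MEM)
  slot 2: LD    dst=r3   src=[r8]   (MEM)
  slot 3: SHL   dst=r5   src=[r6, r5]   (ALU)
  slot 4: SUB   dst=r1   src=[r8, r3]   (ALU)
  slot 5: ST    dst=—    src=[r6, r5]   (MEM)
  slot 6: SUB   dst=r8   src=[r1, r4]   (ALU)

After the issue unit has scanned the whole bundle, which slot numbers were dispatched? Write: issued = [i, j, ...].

slot 0 (ALU): ISSUE — free A1,Mu1,Ld2,B1 rp6 wp2
slot 1 (MEM): ISSUE — free A1,Mu1,Ld1,B1 rp5 wp1
slot 2 (MEM): stall WAW — free A1,Mu1,Ld1,B1 rp5 wp1
slot 3 (ALU): stall WAW — free A1,Mu1,Ld1,B1 rp5 wp1
slot 4 (ALU): ISSUE — free A0,Mu1,Ld1,B1 rp3 wp0
slot 5 (MEM): ISSUE — free A0,Mu1,Ld0,B1 rp1 wp0
slot 6 (ALU): stall FU — free A0,Mu1,Ld0,B1 rp1 wp0

issued = [0, 1, 4, 5]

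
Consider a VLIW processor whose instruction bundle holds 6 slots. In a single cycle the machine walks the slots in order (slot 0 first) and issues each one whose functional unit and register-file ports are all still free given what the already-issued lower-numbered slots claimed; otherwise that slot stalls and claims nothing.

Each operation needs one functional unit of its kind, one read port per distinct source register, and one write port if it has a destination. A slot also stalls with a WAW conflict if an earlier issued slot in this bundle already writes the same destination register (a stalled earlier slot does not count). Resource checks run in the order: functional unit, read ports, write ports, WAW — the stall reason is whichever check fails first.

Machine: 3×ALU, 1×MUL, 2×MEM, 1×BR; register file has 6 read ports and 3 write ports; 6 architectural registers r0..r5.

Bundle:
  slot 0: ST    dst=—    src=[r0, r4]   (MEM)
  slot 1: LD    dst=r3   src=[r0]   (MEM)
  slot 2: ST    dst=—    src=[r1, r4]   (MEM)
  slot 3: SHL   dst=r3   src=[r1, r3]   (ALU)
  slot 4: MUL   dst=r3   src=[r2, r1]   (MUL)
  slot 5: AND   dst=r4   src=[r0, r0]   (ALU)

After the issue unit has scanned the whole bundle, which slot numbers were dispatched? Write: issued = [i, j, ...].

issued = [0, 1, 5]

#0 MEM src=r0,r4 dispatched  <A:3 Mu:1 Ld:1 B:1 rd:4 wr:3>
#1 MEM src=r0 dispatched  <A:3 Mu:1 Ld:0 B:1 rd:3 wr:2>
#2 MEM src=r1,r4 held:FU  <A:3 Mu:1 Ld:0 B:1 rd:3 wr:2>
#3 ALU src=r1,r3 held:WAW  <A:3 Mu:1 Ld:0 B:1 rd:3 wr:2>
#4 MUL src=r2,r1 held:WAW  <A:3 Mu:1 Ld:0 B:1 rd:3 wr:2>
#5 ALU src=r0,r0 dispatched  <A:2 Mu:1 Ld:0 B:1 rd:2 wr:1>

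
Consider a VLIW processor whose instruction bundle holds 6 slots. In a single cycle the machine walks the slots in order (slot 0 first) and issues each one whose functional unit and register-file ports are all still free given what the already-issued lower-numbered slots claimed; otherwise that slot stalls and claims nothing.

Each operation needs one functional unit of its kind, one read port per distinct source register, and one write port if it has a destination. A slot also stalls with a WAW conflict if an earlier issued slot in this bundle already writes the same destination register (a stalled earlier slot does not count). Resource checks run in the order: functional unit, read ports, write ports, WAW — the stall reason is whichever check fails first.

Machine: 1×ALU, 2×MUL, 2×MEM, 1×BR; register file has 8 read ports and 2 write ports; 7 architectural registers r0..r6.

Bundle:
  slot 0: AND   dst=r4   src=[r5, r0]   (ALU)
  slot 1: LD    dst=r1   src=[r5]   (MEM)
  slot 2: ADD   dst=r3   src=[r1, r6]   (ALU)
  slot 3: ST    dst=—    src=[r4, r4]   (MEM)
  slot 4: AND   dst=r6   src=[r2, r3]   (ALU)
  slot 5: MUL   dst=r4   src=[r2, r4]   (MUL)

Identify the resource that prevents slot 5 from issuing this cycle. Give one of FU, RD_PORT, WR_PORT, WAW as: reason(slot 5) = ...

(0) want 1×ALU +2rd +1wr — yes → AL0|MU2|ME2|BR1|rd6|wr1
(1) want 1×MEM +1rd +1wr — yes → AL0|MU2|ME1|BR1|rd5|wr0
(2) want 1×ALU +2rd +1wr — FU → AL0|MU2|ME1|BR1|rd5|wr0
(3) want 1×MEM +1rd +0wr — yes → AL0|MU2|ME0|BR1|rd4|wr0
(4) want 1×ALU +2rd +1wr — FU → AL0|MU2|ME0|BR1|rd4|wr0
(5) want 1×MUL +2rd +1wr — WR_PORT → AL0|MU2|ME0|BR1|rd4|wr0

reason(slot 5) = WR_PORT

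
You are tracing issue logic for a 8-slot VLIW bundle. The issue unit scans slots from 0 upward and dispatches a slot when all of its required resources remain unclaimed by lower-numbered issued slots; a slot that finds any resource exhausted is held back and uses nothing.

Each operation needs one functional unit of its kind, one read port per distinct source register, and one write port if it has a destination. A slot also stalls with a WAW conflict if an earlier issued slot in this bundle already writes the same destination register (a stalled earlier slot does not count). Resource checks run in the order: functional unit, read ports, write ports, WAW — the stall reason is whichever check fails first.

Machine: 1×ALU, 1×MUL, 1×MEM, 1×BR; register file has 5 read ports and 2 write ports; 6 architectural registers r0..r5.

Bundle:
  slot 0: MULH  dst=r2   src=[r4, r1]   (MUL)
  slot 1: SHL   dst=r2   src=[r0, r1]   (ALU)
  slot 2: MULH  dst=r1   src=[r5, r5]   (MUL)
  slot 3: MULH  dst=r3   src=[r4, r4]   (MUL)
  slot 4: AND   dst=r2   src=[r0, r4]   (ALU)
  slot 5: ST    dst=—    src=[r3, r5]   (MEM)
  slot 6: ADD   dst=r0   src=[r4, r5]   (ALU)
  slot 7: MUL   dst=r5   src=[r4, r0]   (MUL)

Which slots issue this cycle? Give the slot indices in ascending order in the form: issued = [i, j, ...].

(0) want 1×MUL +2rd +1wr — yes → AL1|MU0|ME1|BR1|rd3|wr1
(1) want 1×ALU +2rd +1wr — WAW → AL1|MU0|ME1|BR1|rd3|wr1
(2) want 1×MUL +1rd +1wr — FU → AL1|MU0|ME1|BR1|rd3|wr1
(3) want 1×MUL +1rd +1wr — FU → AL1|MU0|ME1|BR1|rd3|wr1
(4) want 1×ALU +2rd +1wr — WAW → AL1|MU0|ME1|BR1|rd3|wr1
(5) want 1×MEM +2rd +0wr — yes → AL1|MU0|ME0|BR1|rd1|wr1
(6) want 1×ALU +2rd +1wr — RD_PORT → AL1|MU0|ME0|BR1|rd1|wr1
(7) want 1×MUL +2rd +1wr — FU → AL1|MU0|ME0|BR1|rd1|wr1

issued = [0, 5]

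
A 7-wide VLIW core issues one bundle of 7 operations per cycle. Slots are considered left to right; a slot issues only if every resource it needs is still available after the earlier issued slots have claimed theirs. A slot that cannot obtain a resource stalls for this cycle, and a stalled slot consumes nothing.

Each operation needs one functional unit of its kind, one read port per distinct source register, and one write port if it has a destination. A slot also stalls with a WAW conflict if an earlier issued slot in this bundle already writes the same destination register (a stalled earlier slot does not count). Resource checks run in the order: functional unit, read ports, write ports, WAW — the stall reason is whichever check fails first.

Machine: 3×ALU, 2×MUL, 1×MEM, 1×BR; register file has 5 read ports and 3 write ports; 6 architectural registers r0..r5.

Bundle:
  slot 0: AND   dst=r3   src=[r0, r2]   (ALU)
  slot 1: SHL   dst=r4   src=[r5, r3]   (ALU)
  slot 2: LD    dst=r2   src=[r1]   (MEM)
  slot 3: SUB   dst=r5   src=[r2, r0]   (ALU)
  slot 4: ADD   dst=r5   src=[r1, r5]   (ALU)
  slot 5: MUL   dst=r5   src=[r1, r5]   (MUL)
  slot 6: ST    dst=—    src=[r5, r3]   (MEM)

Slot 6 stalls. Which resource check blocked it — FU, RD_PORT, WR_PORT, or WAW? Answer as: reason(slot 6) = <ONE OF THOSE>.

slot 0 (ALU): ISSUE — free A2,Mu2,Ld1,B1 rp3 wp2
slot 1 (ALU): ISSUE — free A1,Mu2,Ld1,B1 rp1 wp1
slot 2 (MEM): ISSUE — free A1,Mu2,Ld0,B1 rp0 wp0
slot 3 (ALU): stall RD_PORT — free A1,Mu2,Ld0,B1 rp0 wp0
slot 4 (ALU): stall RD_PORT — free A1,Mu2,Ld0,B1 rp0 wp0
slot 5 (MUL): stall RD_PORT — free A1,Mu2,Ld0,B1 rp0 wp0
slot 6 (MEM): stall FU — free A1,Mu2,Ld0,B1 rp0 wp0

reason(slot 6) = FU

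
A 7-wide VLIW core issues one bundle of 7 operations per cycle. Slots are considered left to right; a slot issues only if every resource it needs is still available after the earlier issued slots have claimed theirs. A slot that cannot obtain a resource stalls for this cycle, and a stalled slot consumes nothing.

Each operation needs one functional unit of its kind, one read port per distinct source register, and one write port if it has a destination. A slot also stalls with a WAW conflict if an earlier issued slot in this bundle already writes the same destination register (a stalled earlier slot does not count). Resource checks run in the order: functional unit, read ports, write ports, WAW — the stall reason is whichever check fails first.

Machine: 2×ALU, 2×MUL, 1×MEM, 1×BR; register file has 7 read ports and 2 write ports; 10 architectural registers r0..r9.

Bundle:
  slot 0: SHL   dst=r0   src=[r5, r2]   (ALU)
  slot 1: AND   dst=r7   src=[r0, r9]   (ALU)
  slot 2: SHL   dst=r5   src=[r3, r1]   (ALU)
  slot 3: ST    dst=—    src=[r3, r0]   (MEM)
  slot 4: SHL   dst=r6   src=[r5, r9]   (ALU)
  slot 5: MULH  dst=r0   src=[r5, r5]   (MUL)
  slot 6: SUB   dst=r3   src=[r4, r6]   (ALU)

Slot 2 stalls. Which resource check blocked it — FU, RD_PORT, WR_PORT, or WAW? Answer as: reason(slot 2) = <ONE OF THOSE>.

reason(slot 2) = FU

[0] ALU needs rd=2 wr=1: ok; after: ALU=1 MUL=2 MEM=1 BR=1, R=5, W=1
[1] ALU needs rd=2 wr=1: ok; after: ALU=0 MUL=2 MEM=1 BR=1, R=3, W=0
[2] ALU needs rd=2 wr=1: FU; after: ALU=0 MUL=2 MEM=1 BR=1, R=3, W=0
[3] MEM needs rd=2 wr=0: ok; after: ALU=0 MUL=2 MEM=0 BR=1, R=1, W=0
[4] ALU needs rd=2 wr=1: FU; after: ALU=0 MUL=2 MEM=0 BR=1, R=1, W=0
[5] MUL needs rd=1 wr=1: WR_PORT; after: ALU=0 MUL=2 MEM=0 BR=1, R=1, W=0
[6] ALU needs rd=2 wr=1: FU; after: ALU=0 MUL=2 MEM=0 BR=1, R=1, W=0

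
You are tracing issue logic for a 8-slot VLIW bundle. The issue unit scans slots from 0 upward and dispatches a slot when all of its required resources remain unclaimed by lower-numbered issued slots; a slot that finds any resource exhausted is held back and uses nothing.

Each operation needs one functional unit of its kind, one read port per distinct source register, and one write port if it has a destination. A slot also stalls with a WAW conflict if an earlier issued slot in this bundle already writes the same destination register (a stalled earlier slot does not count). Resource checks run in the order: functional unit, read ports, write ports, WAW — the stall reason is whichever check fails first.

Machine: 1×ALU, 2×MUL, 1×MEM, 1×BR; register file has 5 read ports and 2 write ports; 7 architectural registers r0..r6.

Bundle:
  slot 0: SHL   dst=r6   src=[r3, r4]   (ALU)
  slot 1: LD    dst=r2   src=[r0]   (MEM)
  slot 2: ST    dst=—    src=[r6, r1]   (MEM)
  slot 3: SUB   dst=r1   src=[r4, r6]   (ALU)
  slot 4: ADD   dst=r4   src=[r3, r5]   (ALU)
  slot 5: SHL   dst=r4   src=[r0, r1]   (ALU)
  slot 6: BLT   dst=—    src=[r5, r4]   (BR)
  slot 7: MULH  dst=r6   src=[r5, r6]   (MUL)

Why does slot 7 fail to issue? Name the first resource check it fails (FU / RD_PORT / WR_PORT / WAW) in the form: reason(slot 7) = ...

reason(slot 7) = RD_PORT

(0) want 1×ALU +2rd +1wr — yes → AL0|MU2|ME1|BR1|rd3|wr1
(1) want 1×MEM +1rd +1wr — yes → AL0|MU2|ME0|BR1|rd2|wr0
(2) want 1×MEM +2rd +0wr — FU → AL0|MU2|ME0|BR1|rd2|wr0
(3) want 1×ALU +2rd +1wr — FU → AL0|MU2|ME0|BR1|rd2|wr0
(4) want 1×ALU +2rd +1wr — FU → AL0|MU2|ME0|BR1|rd2|wr0
(5) want 1×ALU +2rd +1wr — FU → AL0|MU2|ME0|BR1|rd2|wr0
(6) want 1×BR +2rd +0wr — yes → AL0|MU2|ME0|BR0|rd0|wr0
(7) want 1×MUL +2rd +1wr — RD_PORT → AL0|MU2|ME0|BR0|rd0|wr0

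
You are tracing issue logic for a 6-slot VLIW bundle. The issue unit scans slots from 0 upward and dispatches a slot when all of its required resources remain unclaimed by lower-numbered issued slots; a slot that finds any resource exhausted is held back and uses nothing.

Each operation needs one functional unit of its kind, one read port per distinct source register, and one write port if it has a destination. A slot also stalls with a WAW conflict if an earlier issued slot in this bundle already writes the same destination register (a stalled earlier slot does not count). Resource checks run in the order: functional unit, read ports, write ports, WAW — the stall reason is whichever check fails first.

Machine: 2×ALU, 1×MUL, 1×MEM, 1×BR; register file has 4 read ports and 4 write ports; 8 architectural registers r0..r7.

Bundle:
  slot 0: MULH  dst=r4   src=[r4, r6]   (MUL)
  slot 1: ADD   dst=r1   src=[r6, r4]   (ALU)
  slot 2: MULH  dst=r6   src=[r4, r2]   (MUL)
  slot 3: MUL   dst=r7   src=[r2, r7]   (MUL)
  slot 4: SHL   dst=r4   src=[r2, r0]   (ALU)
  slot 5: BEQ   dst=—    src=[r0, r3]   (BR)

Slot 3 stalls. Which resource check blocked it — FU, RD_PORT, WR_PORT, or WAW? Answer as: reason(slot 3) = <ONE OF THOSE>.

reason(slot 3) = FU

[0] MUL needs rd=2 wr=1: ok; after: ALU=2 MUL=0 MEM=1 BR=1, R=2, W=3
[1] ALU needs rd=2 wr=1: ok; after: ALU=1 MUL=0 MEM=1 BR=1, R=0, W=2
[2] MUL needs rd=2 wr=1: FU; after: ALU=1 MUL=0 MEM=1 BR=1, R=0, W=2
[3] MUL needs rd=2 wr=1: FU; after: ALU=1 MUL=0 MEM=1 BR=1, R=0, W=2
[4] ALU needs rd=2 wr=1: RD_PORT; after: ALU=1 MUL=0 MEM=1 BR=1, R=0, W=2
[5] BR needs rd=2 wr=0: RD_PORT; after: ALU=1 MUL=0 MEM=1 BR=1, R=0, W=2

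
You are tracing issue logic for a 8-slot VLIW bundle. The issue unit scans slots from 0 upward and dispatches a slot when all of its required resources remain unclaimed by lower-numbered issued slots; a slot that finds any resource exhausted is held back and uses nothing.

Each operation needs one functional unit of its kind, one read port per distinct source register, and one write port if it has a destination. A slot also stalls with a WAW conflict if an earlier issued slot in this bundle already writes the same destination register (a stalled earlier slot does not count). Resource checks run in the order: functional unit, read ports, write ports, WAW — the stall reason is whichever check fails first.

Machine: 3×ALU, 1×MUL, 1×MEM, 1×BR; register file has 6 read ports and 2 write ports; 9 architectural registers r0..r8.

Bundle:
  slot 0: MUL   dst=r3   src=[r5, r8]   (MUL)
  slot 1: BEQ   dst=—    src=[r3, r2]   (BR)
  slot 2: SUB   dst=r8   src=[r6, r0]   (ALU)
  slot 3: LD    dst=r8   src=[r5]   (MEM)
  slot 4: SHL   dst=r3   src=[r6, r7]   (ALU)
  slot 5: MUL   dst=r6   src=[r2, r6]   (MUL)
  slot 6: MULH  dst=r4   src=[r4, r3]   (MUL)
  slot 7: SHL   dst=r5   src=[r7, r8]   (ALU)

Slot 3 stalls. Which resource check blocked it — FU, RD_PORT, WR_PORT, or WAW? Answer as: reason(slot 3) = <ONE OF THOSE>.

reason(slot 3) = RD_PORT

(0) want 1×MUL +2rd +1wr — yes → AL3|MU0|ME1|BR1|rd4|wr1
(1) want 1×BR +2rd +0wr — yes → AL3|MU0|ME1|BR0|rd2|wr1
(2) want 1×ALU +2rd +1wr — yes → AL2|MU0|ME1|BR0|rd0|wr0
(3) want 1×MEM +1rd +1wr — RD_PORT → AL2|MU0|ME1|BR0|rd0|wr0
(4) want 1×ALU +2rd +1wr — RD_PORT → AL2|MU0|ME1|BR0|rd0|wr0
(5) want 1×MUL +2rd +1wr — FU → AL2|MU0|ME1|BR0|rd0|wr0
(6) want 1×MUL +2rd +1wr — FU → AL2|MU0|ME1|BR0|rd0|wr0
(7) want 1×ALU +2rd +1wr — RD_PORT → AL2|MU0|ME1|BR0|rd0|wr0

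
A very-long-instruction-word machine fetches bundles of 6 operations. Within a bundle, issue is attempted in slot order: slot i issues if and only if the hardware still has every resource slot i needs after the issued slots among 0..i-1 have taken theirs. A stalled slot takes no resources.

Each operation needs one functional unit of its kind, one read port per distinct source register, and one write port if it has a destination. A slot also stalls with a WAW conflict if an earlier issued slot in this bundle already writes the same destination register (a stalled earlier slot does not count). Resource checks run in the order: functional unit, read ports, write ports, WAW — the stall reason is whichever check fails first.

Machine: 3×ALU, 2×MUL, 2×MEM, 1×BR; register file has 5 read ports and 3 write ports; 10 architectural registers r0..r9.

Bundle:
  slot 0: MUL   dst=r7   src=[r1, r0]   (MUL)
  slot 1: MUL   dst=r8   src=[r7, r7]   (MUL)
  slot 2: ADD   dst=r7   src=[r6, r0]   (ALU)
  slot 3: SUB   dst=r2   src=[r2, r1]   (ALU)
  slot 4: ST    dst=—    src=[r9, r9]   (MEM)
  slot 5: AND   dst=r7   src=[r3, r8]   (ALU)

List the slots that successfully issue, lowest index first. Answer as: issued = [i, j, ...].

  0. MUL→r7 ⇒ go  {3A/1Mu/2Ld/1B | 3r 2w}
  1. MUL→r8 ⇒ go  {3A/0Mu/2Ld/1B | 2r 1w}
  2. ALU→r7 ⇒ no(WAW)  {3A/0Mu/2Ld/1B | 2r 1w}
  3. ALU→r2 ⇒ go  {2A/0Mu/2Ld/1B | 0r 0w}
  4. MEM ⇒ no(RD_PORT)  {2A/0Mu/2Ld/1B | 0r 0w}
  5. ALU→r7 ⇒ no(RD_PORT)  {2A/0Mu/2Ld/1B | 0r 0w}

issued = [0, 1, 3]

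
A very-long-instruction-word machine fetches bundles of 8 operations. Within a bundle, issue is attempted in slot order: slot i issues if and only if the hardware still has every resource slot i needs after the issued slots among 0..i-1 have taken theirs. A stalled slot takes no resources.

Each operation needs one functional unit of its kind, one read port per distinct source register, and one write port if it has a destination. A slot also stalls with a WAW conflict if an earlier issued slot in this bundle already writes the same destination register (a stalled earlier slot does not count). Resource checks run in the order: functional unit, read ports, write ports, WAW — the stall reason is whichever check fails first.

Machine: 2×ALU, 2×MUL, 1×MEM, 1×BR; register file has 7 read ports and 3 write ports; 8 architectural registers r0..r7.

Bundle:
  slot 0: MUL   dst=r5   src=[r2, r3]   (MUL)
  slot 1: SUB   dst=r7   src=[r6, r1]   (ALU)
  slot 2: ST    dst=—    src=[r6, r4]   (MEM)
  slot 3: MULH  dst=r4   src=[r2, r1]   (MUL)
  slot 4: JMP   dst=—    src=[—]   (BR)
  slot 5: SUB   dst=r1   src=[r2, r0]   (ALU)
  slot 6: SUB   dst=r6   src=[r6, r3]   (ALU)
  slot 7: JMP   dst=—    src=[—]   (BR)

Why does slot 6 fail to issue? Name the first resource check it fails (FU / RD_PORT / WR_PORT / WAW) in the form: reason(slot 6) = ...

#0 MUL src=r2,r3 dispatched  <A:2 Mu:1 Ld:1 B:1 rd:5 wr:2>
#1 ALU src=r6,r1 dispatched  <A:1 Mu:1 Ld:1 B:1 rd:3 wr:1>
#2 MEM src=r6,r4 dispatched  <A:1 Mu:1 Ld:0 B:1 rd:1 wr:1>
#3 MUL src=r2,r1 held:RD_PORT  <A:1 Mu:1 Ld:0 B:1 rd:1 wr:1>
#4 BR src=- dispatched  <A:1 Mu:1 Ld:0 B:0 rd:1 wr:1>
#5 ALU src=r2,r0 held:RD_PORT  <A:1 Mu:1 Ld:0 B:0 rd:1 wr:1>
#6 ALU src=r6,r3 held:RD_PORT  <A:1 Mu:1 Ld:0 B:0 rd:1 wr:1>
#7 BR src=- held:FU  <A:1 Mu:1 Ld:0 B:0 rd:1 wr:1>

reason(slot 6) = RD_PORT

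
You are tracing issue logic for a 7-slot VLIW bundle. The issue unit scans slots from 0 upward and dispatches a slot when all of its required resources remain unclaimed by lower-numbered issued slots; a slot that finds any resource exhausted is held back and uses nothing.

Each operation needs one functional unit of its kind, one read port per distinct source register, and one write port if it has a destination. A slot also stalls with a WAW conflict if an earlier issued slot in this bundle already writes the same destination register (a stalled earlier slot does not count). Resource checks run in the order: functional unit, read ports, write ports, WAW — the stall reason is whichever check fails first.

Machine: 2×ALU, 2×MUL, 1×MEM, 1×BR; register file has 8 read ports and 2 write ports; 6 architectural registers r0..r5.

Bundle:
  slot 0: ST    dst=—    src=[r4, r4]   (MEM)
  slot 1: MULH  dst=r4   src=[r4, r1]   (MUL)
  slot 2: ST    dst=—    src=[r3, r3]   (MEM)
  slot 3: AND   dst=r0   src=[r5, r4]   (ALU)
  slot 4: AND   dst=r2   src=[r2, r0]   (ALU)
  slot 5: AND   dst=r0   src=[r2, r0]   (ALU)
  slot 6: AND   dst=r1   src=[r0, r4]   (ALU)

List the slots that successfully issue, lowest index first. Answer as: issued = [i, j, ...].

issued = [0, 1, 3]

#0 MEM src=r4,r4 dispatched  <A:2 Mu:2 Ld:0 B:1 rd:7 wr:2>
#1 MUL src=r4,r1 dispatched  <A:2 Mu:1 Ld:0 B:1 rd:5 wr:1>
#2 MEM src=r3,r3 held:FU  <A:2 Mu:1 Ld:0 B:1 rd:5 wr:1>
#3 ALU src=r5,r4 dispatched  <A:1 Mu:1 Ld:0 B:1 rd:3 wr:0>
#4 ALU src=r2,r0 held:WR_PORT  <A:1 Mu:1 Ld:0 B:1 rd:3 wr:0>
#5 ALU src=r2,r0 held:WR_PORT  <A:1 Mu:1 Ld:0 B:1 rd:3 wr:0>
#6 ALU src=r0,r4 held:WR_PORT  <A:1 Mu:1 Ld:0 B:1 rd:3 wr:0>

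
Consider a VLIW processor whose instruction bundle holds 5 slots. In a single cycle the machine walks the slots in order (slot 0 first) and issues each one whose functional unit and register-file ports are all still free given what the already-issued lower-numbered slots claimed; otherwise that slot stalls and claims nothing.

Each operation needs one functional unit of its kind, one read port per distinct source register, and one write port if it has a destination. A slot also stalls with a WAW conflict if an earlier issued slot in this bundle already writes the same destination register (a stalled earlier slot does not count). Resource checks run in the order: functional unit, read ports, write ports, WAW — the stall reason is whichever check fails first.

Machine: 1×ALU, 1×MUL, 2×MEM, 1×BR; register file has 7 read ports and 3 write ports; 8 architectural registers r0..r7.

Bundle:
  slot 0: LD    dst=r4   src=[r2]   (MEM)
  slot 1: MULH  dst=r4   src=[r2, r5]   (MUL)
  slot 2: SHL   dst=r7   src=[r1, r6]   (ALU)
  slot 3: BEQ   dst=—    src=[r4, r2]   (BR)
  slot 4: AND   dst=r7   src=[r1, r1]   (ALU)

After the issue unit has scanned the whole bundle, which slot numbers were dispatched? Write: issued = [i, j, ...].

issued = [0, 2, 3]

#0 MEM src=r2 dispatched  <A:1 Mu:1 Ld:1 B:1 rd:6 wr:2>
#1 MUL src=r2,r5 held:WAW  <A:1 Mu:1 Ld:1 B:1 rd:6 wr:2>
#2 ALU src=r1,r6 dispatched  <A:0 Mu:1 Ld:1 B:1 rd:4 wr:1>
#3 BR src=r4,r2 dispatched  <A:0 Mu:1 Ld:1 B:0 rd:2 wr:1>
#4 ALU src=r1,r1 held:FU  <A:0 Mu:1 Ld:1 B:0 rd:2 wr:1>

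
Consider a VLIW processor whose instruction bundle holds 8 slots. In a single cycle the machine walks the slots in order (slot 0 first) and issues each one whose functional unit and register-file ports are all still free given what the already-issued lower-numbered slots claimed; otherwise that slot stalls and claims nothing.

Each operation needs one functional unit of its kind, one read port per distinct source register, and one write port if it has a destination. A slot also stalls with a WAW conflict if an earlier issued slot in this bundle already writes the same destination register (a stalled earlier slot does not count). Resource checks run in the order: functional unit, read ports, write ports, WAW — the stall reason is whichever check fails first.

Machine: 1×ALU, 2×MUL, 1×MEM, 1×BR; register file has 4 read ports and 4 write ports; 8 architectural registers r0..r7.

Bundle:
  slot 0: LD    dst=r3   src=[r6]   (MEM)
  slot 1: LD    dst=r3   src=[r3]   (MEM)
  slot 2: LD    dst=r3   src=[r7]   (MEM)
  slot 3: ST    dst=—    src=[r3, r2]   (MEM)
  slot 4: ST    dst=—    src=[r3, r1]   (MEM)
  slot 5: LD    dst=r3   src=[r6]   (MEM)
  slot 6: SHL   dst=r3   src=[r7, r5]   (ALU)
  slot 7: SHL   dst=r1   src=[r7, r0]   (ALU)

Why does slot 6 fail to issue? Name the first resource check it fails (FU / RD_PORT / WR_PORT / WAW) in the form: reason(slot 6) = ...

reason(slot 6) = WAW

  0. MEM→r3 ⇒ go  {1A/2Mu/0Ld/1B | 3r 3w}
  1. MEM→r3 ⇒ no(FU)  {1A/2Mu/0Ld/1B | 3r 3w}
  2. MEM→r3 ⇒ no(FU)  {1A/2Mu/0Ld/1B | 3r 3w}
  3. MEM ⇒ no(FU)  {1A/2Mu/0Ld/1B | 3r 3w}
  4. MEM ⇒ no(FU)  {1A/2Mu/0Ld/1B | 3r 3w}
  5. MEM→r3 ⇒ no(FU)  {1A/2Mu/0Ld/1B | 3r 3w}
  6. ALU→r3 ⇒ no(WAW)  {1A/2Mu/0Ld/1B | 3r 3w}
  7. ALU→r1 ⇒ go  {0A/2Mu/0Ld/1B | 1r 2w}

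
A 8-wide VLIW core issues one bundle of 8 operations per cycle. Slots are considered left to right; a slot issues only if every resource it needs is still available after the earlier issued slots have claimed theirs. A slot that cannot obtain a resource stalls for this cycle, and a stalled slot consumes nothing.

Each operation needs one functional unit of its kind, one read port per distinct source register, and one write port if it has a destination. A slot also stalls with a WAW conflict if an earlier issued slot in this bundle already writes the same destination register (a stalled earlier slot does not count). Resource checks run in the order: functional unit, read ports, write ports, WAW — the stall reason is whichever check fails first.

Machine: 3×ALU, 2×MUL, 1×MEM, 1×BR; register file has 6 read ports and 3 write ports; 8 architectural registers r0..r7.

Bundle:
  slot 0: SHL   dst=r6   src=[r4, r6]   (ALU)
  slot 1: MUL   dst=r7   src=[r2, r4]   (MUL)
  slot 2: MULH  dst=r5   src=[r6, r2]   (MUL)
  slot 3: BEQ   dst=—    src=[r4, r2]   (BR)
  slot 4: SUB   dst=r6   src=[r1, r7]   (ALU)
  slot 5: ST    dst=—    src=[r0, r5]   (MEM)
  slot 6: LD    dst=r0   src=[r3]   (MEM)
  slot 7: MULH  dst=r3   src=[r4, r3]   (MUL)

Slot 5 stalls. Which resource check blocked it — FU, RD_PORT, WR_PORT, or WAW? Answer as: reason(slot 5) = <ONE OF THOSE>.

slot 0 (ALU): ISSUE — free A2,Mu2,Ld1,B1 rp4 wp2
slot 1 (MUL): ISSUE — free A2,Mu1,Ld1,B1 rp2 wp1
slot 2 (MUL): ISSUE — free A2,Mu0,Ld1,B1 rp0 wp0
slot 3 (BR): stall RD_PORT — free A2,Mu0,Ld1,B1 rp0 wp0
slot 4 (ALU): stall RD_PORT — free A2,Mu0,Ld1,B1 rp0 wp0
slot 5 (MEM): stall RD_PORT — free A2,Mu0,Ld1,B1 rp0 wp0
slot 6 (MEM): stall RD_PORT — free A2,Mu0,Ld1,B1 rp0 wp0
slot 7 (MUL): stall FU — free A2,Mu0,Ld1,B1 rp0 wp0

reason(slot 5) = RD_PORT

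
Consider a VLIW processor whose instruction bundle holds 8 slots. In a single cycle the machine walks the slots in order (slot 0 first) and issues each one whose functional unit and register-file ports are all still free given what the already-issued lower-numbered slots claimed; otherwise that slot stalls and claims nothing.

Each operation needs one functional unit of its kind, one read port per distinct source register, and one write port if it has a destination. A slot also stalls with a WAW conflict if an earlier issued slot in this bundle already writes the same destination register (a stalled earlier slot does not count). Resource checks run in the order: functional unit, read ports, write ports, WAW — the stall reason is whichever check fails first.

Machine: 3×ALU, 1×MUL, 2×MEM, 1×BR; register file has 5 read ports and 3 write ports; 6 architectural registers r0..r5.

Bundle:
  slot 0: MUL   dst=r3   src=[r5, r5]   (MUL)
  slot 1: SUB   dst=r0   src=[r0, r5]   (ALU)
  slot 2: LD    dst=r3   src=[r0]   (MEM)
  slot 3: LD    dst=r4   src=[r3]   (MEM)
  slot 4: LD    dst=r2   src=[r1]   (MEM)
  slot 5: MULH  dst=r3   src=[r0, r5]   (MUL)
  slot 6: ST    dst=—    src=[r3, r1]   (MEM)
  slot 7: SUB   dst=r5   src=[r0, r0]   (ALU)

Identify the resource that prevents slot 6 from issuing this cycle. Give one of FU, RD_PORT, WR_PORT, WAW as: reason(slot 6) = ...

slot 0 (MUL): ISSUE — free A3,Mu0,Ld2,B1 rp4 wp2
slot 1 (ALU): ISSUE — free A2,Mu0,Ld2,B1 rp2 wp1
slot 2 (MEM): stall WAW — free A2,Mu0,Ld2,B1 rp2 wp1
slot 3 (MEM): ISSUE — free A2,Mu0,Ld1,B1 rp1 wp0
slot 4 (MEM): stall WR_PORT — free A2,Mu0,Ld1,B1 rp1 wp0
slot 5 (MUL): stall FU — free A2,Mu0,Ld1,B1 rp1 wp0
slot 6 (MEM): stall RD_PORT — free A2,Mu0,Ld1,B1 rp1 wp0
slot 7 (ALU): stall WR_PORT — free A2,Mu0,Ld1,B1 rp1 wp0

reason(slot 6) = RD_PORT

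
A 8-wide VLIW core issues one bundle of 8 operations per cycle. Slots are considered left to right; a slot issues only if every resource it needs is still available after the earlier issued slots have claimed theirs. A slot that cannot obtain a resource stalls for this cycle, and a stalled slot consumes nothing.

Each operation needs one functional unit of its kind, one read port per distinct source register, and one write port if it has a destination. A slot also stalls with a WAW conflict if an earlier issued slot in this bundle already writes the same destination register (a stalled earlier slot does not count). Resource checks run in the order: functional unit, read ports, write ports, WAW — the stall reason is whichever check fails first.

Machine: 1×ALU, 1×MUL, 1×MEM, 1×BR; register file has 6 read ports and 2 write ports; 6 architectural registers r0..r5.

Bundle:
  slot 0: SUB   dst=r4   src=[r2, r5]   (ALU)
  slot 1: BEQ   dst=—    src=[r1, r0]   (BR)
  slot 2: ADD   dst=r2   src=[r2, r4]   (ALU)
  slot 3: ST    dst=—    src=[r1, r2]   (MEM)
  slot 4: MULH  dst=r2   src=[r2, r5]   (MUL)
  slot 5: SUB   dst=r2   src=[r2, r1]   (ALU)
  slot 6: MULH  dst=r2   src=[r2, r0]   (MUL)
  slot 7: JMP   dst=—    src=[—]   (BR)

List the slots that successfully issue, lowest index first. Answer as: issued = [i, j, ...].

issued = [0, 1, 3]

[0] ALU needs rd=2 wr=1: ok; after: ALU=0 MUL=1 MEM=1 BR=1, R=4, W=1
[1] BR needs rd=2 wr=0: ok; after: ALU=0 MUL=1 MEM=1 BR=0, R=2, W=1
[2] ALU needs rd=2 wr=1: FU; after: ALU=0 MUL=1 MEM=1 BR=0, R=2, W=1
[3] MEM needs rd=2 wr=0: ok; after: ALU=0 MUL=1 MEM=0 BR=0, R=0, W=1
[4] MUL needs rd=2 wr=1: RD_PORT; after: ALU=0 MUL=1 MEM=0 BR=0, R=0, W=1
[5] ALU needs rd=2 wr=1: FU; after: ALU=0 MUL=1 MEM=0 BR=0, R=0, W=1
[6] MUL needs rd=2 wr=1: RD_PORT; after: ALU=0 MUL=1 MEM=0 BR=0, R=0, W=1
[7] BR needs rd=0 wr=0: FU; after: ALU=0 MUL=1 MEM=0 BR=0, R=0, W=1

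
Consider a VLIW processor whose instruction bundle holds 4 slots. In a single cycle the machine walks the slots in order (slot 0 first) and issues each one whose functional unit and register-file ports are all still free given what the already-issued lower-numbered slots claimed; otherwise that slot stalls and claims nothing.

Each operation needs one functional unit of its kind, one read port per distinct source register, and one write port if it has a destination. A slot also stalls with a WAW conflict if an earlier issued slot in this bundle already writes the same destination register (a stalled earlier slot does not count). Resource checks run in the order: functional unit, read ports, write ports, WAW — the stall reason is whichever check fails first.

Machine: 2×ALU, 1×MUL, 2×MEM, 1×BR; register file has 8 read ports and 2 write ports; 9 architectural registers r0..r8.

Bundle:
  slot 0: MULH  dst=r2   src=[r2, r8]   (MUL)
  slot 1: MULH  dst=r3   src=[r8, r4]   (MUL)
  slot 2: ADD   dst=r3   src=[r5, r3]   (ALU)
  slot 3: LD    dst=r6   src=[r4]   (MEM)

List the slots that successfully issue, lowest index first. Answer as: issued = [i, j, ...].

#0 MUL src=r2,r8 dispatched  <A:2 Mu:0 Ld:2 B:1 rd:6 wr:1>
#1 MUL src=r8,r4 held:FU  <A:2 Mu:0 Ld:2 B:1 rd:6 wr:1>
#2 ALU src=r5,r3 dispatched  <A:1 Mu:0 Ld:2 B:1 rd:4 wr:0>
#3 MEM src=r4 held:WR_PORT  <A:1 Mu:0 Ld:2 B:1 rd:4 wr:0>

issued = [0, 2]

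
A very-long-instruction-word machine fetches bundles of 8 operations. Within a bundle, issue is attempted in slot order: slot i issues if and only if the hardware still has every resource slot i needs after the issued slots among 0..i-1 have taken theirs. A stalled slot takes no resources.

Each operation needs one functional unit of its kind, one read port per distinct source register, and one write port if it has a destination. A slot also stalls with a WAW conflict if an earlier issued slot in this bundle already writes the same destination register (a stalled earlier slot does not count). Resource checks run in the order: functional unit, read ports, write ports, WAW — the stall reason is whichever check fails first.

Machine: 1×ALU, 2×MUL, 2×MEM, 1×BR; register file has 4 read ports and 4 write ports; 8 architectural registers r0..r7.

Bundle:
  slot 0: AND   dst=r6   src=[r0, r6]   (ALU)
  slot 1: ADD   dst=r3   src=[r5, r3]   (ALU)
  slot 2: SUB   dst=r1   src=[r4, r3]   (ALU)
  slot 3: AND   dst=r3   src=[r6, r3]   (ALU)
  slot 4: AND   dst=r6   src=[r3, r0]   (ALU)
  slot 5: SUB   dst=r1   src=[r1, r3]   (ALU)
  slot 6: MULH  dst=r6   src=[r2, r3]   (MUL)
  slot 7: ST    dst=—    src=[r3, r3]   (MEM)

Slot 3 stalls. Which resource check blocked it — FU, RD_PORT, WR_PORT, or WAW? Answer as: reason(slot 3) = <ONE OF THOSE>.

reason(slot 3) = FU

slot 0 (ALU): ISSUE — free A0,Mu2,Ld2,B1 rp2 wp3
slot 1 (ALU): stall FU — free A0,Mu2,Ld2,B1 rp2 wp3
slot 2 (ALU): stall FU — free A0,Mu2,Ld2,B1 rp2 wp3
slot 3 (ALU): stall FU — free A0,Mu2,Ld2,B1 rp2 wp3
slot 4 (ALU): stall FU — free A0,Mu2,Ld2,B1 rp2 wp3
slot 5 (ALU): stall FU — free A0,Mu2,Ld2,B1 rp2 wp3
slot 6 (MUL): stall WAW — free A0,Mu2,Ld2,B1 rp2 wp3
slot 7 (MEM): ISSUE — free A0,Mu2,Ld1,B1 rp1 wp3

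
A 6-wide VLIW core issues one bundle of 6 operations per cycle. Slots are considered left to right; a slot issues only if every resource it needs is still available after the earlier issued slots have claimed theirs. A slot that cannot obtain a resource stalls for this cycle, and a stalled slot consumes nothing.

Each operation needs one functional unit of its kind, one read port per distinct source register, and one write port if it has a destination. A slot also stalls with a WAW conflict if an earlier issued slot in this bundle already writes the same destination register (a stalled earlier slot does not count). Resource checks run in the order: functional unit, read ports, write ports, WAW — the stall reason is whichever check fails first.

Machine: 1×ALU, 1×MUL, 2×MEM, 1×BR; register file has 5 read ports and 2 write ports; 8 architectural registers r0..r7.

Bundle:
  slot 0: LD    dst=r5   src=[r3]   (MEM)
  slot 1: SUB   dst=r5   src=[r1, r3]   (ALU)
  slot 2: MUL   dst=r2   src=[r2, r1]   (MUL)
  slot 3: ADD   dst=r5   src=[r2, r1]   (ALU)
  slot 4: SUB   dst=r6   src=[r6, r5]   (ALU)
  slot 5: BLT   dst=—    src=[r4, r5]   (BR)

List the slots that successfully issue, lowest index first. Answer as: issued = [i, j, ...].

  0. MEM→r5 ⇒ go  {1A/1Mu/1Ld/1B | 4r 1w}
  1. ALU→r5 ⇒ no(WAW)  {1A/1Mu/1Ld/1B | 4r 1w}
  2. MUL→r2 ⇒ go  {1A/0Mu/1Ld/1B | 2r 0w}
  3. ALU→r5 ⇒ no(WR_PORT)  {1A/0Mu/1Ld/1B | 2r 0w}
  4. ALU→r6 ⇒ no(WR_PORT)  {1A/0Mu/1Ld/1B | 2r 0w}
  5. BR ⇒ go  {1A/0Mu/1Ld/0B | 0r 0w}

issued = [0, 2, 5]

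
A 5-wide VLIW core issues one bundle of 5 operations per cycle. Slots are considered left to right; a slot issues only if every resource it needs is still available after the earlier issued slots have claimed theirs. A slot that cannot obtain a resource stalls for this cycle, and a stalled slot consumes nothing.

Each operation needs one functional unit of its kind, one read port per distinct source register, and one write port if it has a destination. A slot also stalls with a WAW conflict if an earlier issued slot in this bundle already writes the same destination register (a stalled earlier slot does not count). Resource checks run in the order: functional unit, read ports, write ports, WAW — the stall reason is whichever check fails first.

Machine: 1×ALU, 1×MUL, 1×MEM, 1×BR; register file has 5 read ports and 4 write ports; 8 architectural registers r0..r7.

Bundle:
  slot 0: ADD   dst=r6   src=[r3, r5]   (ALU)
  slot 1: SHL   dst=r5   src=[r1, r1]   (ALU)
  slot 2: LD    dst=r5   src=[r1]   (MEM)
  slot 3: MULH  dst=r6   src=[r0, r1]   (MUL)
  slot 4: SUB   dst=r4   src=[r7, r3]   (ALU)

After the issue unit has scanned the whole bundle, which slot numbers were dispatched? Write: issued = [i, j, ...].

issued = [0, 2]

slot 0 (ALU): ISSUE — free A0,Mu1,Ld1,B1 rp3 wp3
slot 1 (ALU): stall FU — free A0,Mu1,Ld1,B1 rp3 wp3
slot 2 (MEM): ISSUE — free A0,Mu1,Ld0,B1 rp2 wp2
slot 3 (MUL): stall WAW — free A0,Mu1,Ld0,B1 rp2 wp2
slot 4 (ALU): stall FU — free A0,Mu1,Ld0,B1 rp2 wp2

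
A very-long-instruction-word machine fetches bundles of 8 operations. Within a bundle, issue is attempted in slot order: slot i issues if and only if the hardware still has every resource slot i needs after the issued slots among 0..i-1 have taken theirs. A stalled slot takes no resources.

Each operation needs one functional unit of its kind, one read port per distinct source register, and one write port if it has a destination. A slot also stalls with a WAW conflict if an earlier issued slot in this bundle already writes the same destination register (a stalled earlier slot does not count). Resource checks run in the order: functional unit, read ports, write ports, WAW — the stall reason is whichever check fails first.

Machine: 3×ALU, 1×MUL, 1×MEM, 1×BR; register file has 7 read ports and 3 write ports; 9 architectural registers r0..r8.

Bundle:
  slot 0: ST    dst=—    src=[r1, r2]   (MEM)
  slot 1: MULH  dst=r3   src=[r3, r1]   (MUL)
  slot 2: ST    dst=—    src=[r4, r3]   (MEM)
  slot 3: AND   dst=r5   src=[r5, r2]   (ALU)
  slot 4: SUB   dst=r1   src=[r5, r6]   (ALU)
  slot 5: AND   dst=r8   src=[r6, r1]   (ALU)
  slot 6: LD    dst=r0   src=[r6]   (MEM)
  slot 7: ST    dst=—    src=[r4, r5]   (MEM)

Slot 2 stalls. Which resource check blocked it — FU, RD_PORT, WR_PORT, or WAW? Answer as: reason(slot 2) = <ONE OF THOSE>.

(0) want 1×MEM +2rd +0wr — yes → AL3|MU1|ME0|BR1|rd5|wr3
(1) want 1×MUL +2rd +1wr — yes → AL3|MU0|ME0|BR1|rd3|wr2
(2) want 1×MEM +2rd +0wr — FU → AL3|MU0|ME0|BR1|rd3|wr2
(3) want 1×ALU +2rd +1wr — yes → AL2|MU0|ME0|BR1|rd1|wr1
(4) want 1×ALU +2rd +1wr — RD_PORT → AL2|MU0|ME0|BR1|rd1|wr1
(5) want 1×ALU +2rd +1wr — RD_PORT → AL2|MU0|ME0|BR1|rd1|wr1
(6) want 1×MEM +1rd +1wr — FU → AL2|MU0|ME0|BR1|rd1|wr1
(7) want 1×MEM +2rd +0wr — FU → AL2|MU0|ME0|BR1|rd1|wr1

reason(slot 2) = FU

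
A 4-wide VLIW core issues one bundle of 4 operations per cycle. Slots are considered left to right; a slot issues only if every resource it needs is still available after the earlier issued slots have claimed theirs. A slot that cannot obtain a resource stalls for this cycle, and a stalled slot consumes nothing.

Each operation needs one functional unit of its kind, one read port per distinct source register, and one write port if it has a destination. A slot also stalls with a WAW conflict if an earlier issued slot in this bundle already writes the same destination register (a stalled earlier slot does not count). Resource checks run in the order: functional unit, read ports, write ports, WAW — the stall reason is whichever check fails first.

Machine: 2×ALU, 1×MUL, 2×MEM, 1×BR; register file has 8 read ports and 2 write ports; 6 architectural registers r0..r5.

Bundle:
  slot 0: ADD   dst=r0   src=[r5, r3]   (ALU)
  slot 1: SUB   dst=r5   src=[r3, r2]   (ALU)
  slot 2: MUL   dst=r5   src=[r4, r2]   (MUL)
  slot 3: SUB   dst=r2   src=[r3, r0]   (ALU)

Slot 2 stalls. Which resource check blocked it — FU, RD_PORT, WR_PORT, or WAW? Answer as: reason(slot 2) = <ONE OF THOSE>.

reason(slot 2) = WR_PORT

#0 ALU src=r5,r3 dispatched  <A:1 Mu:1 Ld:2 B:1 rd:6 wr:1>
#1 ALU src=r3,r2 dispatched  <A:0 Mu:1 Ld:2 B:1 rd:4 wr:0>
#2 MUL src=r4,r2 held:WR_PORT  <A:0 Mu:1 Ld:2 B:1 rd:4 wr:0>
#3 ALU src=r3,r0 held:FU  <A:0 Mu:1 Ld:2 B:1 rd:4 wr:0>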